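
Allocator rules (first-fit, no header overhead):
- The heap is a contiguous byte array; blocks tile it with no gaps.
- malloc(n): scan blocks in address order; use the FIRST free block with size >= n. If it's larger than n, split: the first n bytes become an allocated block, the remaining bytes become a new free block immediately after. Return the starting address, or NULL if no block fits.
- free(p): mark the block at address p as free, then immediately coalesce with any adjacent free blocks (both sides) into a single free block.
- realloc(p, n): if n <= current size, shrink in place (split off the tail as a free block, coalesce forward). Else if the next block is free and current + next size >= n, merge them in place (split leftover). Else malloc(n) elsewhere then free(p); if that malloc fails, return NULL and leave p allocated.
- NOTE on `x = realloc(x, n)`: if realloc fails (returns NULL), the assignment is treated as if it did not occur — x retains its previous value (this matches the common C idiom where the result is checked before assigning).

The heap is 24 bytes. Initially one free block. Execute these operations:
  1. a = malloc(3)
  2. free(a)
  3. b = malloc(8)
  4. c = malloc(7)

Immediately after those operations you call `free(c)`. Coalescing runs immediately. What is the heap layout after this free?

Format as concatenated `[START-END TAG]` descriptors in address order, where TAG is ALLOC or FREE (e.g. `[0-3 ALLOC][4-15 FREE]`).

Answer: [0-7 ALLOC][8-23 FREE]

Derivation:
Op 1: a = malloc(3) -> a = 0; heap: [0-2 ALLOC][3-23 FREE]
Op 2: free(a) -> (freed a); heap: [0-23 FREE]
Op 3: b = malloc(8) -> b = 0; heap: [0-7 ALLOC][8-23 FREE]
Op 4: c = malloc(7) -> c = 8; heap: [0-7 ALLOC][8-14 ALLOC][15-23 FREE]
free(c): c = 8 -> block [8-14 ALLOC]; mark free, coalesce with adjacent free neighbors -> [0-7 ALLOC][8-23 FREE]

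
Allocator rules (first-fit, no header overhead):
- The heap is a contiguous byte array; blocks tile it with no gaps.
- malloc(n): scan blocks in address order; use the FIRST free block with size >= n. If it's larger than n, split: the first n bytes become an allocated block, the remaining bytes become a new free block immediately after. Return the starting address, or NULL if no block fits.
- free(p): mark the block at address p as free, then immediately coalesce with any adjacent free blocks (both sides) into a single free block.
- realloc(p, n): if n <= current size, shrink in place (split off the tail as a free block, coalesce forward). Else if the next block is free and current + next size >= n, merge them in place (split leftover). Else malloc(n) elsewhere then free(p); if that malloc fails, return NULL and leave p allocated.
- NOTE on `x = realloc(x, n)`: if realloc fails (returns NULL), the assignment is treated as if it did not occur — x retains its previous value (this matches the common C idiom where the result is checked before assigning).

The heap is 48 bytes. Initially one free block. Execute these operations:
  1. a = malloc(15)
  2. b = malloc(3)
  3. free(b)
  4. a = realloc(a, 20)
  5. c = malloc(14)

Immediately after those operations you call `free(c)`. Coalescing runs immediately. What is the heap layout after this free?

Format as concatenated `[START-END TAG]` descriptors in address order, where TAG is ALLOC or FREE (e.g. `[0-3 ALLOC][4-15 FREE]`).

Answer: [0-19 ALLOC][20-47 FREE]

Derivation:
Op 1: a = malloc(15) -> a = 0; heap: [0-14 ALLOC][15-47 FREE]
Op 2: b = malloc(3) -> b = 15; heap: [0-14 ALLOC][15-17 ALLOC][18-47 FREE]
Op 3: free(b) -> (freed b); heap: [0-14 ALLOC][15-47 FREE]
Op 4: a = realloc(a, 20) -> a = 0; heap: [0-19 ALLOC][20-47 FREE]
Op 5: c = malloc(14) -> c = 20; heap: [0-19 ALLOC][20-33 ALLOC][34-47 FREE]
free(c): c = 20 -> block [20-33 ALLOC]; mark free, coalesce with adjacent free neighbors -> [0-19 ALLOC][20-47 FREE]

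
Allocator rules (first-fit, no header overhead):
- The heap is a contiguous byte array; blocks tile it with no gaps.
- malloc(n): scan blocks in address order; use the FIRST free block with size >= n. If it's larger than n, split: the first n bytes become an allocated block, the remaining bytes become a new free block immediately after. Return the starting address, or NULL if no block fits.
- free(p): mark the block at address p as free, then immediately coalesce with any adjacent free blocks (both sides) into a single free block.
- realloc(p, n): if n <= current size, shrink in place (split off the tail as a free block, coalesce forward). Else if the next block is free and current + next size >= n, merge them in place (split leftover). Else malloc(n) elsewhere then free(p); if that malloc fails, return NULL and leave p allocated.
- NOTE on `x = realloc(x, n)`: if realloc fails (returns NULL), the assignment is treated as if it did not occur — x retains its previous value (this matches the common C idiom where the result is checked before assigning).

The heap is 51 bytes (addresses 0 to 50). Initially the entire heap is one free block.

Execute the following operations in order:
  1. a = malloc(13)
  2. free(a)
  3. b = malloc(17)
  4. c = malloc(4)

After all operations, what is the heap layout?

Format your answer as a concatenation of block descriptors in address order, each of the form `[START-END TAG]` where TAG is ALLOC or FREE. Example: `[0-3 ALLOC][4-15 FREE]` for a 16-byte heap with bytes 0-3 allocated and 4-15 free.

Answer: [0-16 ALLOC][17-20 ALLOC][21-50 FREE]

Derivation:
Op 1: a = malloc(13) -> a = 0; heap: [0-12 ALLOC][13-50 FREE]
Op 2: free(a) -> (freed a); heap: [0-50 FREE]
Op 3: b = malloc(17) -> b = 0; heap: [0-16 ALLOC][17-50 FREE]
Op 4: c = malloc(4) -> c = 17; heap: [0-16 ALLOC][17-20 ALLOC][21-50 FREE]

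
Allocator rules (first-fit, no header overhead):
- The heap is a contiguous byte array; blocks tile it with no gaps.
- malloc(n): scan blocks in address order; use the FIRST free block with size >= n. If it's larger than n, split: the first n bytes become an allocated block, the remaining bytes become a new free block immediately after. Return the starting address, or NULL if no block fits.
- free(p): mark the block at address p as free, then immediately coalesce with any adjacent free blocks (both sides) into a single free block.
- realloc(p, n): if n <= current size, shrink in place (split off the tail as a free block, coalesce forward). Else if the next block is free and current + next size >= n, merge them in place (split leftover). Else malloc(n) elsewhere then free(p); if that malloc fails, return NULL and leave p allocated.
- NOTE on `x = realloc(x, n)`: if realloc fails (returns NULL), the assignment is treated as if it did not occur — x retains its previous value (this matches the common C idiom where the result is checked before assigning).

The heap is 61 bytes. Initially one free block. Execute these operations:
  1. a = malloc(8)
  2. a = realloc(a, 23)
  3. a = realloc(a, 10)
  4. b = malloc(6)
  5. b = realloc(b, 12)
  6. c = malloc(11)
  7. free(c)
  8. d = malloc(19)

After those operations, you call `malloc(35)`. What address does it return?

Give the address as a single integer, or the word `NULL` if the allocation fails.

Op 1: a = malloc(8) -> a = 0; heap: [0-7 ALLOC][8-60 FREE]
Op 2: a = realloc(a, 23) -> a = 0; heap: [0-22 ALLOC][23-60 FREE]
Op 3: a = realloc(a, 10) -> a = 0; heap: [0-9 ALLOC][10-60 FREE]
Op 4: b = malloc(6) -> b = 10; heap: [0-9 ALLOC][10-15 ALLOC][16-60 FREE]
Op 5: b = realloc(b, 12) -> b = 10; heap: [0-9 ALLOC][10-21 ALLOC][22-60 FREE]
Op 6: c = malloc(11) -> c = 22; heap: [0-9 ALLOC][10-21 ALLOC][22-32 ALLOC][33-60 FREE]
Op 7: free(c) -> (freed c); heap: [0-9 ALLOC][10-21 ALLOC][22-60 FREE]
Op 8: d = malloc(19) -> d = 22; heap: [0-9 ALLOC][10-21 ALLOC][22-40 ALLOC][41-60 FREE]
malloc(35): first-fit scan over [0-9 ALLOC][10-21 ALLOC][22-40 ALLOC][41-60 FREE] -> NULL

Answer: NULL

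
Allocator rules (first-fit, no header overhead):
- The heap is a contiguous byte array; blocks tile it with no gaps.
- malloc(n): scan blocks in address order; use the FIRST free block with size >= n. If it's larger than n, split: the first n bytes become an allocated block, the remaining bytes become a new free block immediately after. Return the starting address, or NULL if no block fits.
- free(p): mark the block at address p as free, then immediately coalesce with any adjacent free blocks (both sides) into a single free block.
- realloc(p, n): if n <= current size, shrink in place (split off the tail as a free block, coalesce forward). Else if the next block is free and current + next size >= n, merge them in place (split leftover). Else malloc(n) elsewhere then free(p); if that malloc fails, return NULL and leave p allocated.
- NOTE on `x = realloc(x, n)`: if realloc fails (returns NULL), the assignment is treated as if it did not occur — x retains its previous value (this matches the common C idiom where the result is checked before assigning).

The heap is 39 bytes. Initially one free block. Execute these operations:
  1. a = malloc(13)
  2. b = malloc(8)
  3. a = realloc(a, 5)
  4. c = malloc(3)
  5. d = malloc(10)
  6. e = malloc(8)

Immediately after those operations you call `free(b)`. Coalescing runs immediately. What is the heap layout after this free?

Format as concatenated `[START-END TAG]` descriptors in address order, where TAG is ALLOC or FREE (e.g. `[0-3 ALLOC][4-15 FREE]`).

Op 1: a = malloc(13) -> a = 0; heap: [0-12 ALLOC][13-38 FREE]
Op 2: b = malloc(8) -> b = 13; heap: [0-12 ALLOC][13-20 ALLOC][21-38 FREE]
Op 3: a = realloc(a, 5) -> a = 0; heap: [0-4 ALLOC][5-12 FREE][13-20 ALLOC][21-38 FREE]
Op 4: c = malloc(3) -> c = 5; heap: [0-4 ALLOC][5-7 ALLOC][8-12 FREE][13-20 ALLOC][21-38 FREE]
Op 5: d = malloc(10) -> d = 21; heap: [0-4 ALLOC][5-7 ALLOC][8-12 FREE][13-20 ALLOC][21-30 ALLOC][31-38 FREE]
Op 6: e = malloc(8) -> e = 31; heap: [0-4 ALLOC][5-7 ALLOC][8-12 FREE][13-20 ALLOC][21-30 ALLOC][31-38 ALLOC]
free(b): b = 13 -> block [13-20 ALLOC]; mark free, coalesce with adjacent free neighbors -> [0-4 ALLOC][5-7 ALLOC][8-20 FREE][21-30 ALLOC][31-38 ALLOC]

Answer: [0-4 ALLOC][5-7 ALLOC][8-20 FREE][21-30 ALLOC][31-38 ALLOC]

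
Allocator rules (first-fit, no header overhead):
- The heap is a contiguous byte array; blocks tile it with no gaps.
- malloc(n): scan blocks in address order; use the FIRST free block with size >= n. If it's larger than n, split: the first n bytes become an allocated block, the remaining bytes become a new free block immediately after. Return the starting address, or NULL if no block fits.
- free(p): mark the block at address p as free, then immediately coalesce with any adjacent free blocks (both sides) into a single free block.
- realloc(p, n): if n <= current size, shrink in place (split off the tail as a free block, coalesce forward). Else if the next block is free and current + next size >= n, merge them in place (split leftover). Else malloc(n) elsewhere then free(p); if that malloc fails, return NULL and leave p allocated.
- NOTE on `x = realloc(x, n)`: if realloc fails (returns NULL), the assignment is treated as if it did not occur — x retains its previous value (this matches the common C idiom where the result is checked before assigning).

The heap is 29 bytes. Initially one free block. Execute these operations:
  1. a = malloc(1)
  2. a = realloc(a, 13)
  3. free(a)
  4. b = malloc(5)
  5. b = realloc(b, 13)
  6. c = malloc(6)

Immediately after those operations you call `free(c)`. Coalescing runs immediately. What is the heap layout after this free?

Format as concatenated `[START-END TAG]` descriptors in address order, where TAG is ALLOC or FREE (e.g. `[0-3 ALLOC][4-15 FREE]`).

Op 1: a = malloc(1) -> a = 0; heap: [0-0 ALLOC][1-28 FREE]
Op 2: a = realloc(a, 13) -> a = 0; heap: [0-12 ALLOC][13-28 FREE]
Op 3: free(a) -> (freed a); heap: [0-28 FREE]
Op 4: b = malloc(5) -> b = 0; heap: [0-4 ALLOC][5-28 FREE]
Op 5: b = realloc(b, 13) -> b = 0; heap: [0-12 ALLOC][13-28 FREE]
Op 6: c = malloc(6) -> c = 13; heap: [0-12 ALLOC][13-18 ALLOC][19-28 FREE]
free(c): c = 13 -> block [13-18 ALLOC]; mark free, coalesce with adjacent free neighbors -> [0-12 ALLOC][13-28 FREE]

Answer: [0-12 ALLOC][13-28 FREE]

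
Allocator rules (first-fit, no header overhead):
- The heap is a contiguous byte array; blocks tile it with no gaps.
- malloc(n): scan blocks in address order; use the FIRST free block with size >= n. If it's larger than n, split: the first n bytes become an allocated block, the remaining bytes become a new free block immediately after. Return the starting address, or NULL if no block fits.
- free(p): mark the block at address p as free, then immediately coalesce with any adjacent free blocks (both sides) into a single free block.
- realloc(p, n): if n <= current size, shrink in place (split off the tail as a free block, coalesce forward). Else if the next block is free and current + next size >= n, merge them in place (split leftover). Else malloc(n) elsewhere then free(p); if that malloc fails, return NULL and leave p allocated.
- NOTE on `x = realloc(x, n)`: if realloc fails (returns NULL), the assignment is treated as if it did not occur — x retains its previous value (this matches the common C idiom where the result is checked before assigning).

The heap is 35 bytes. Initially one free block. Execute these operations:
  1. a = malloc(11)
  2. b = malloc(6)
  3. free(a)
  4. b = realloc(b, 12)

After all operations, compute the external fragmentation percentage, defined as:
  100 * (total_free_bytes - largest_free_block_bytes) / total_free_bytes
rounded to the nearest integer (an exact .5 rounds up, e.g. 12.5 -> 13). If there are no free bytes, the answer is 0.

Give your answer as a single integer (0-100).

Answer: 48

Derivation:
Op 1: a = malloc(11) -> a = 0; heap: [0-10 ALLOC][11-34 FREE]
Op 2: b = malloc(6) -> b = 11; heap: [0-10 ALLOC][11-16 ALLOC][17-34 FREE]
Op 3: free(a) -> (freed a); heap: [0-10 FREE][11-16 ALLOC][17-34 FREE]
Op 4: b = realloc(b, 12) -> b = 11; heap: [0-10 FREE][11-22 ALLOC][23-34 FREE]
Free blocks: [11 12] total_free=23 largest=12 -> 100*(23-12)/23 = 1100/23 ≈ 47.826 -> rounds to 48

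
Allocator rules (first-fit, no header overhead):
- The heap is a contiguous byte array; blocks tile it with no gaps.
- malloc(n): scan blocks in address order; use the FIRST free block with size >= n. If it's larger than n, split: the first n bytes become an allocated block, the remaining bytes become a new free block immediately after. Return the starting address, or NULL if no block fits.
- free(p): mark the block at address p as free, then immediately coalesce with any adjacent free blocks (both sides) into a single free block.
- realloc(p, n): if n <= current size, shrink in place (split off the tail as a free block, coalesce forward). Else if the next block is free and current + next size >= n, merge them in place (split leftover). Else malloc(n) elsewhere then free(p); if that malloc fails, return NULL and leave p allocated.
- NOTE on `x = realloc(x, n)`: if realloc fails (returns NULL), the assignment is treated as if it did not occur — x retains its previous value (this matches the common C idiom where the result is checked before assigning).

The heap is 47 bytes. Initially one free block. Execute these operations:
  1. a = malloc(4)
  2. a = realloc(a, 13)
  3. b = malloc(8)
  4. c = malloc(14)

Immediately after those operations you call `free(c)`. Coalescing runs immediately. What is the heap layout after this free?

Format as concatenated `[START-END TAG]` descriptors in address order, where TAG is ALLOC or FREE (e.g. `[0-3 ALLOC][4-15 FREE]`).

Answer: [0-12 ALLOC][13-20 ALLOC][21-46 FREE]

Derivation:
Op 1: a = malloc(4) -> a = 0; heap: [0-3 ALLOC][4-46 FREE]
Op 2: a = realloc(a, 13) -> a = 0; heap: [0-12 ALLOC][13-46 FREE]
Op 3: b = malloc(8) -> b = 13; heap: [0-12 ALLOC][13-20 ALLOC][21-46 FREE]
Op 4: c = malloc(14) -> c = 21; heap: [0-12 ALLOC][13-20 ALLOC][21-34 ALLOC][35-46 FREE]
free(c): c = 21 -> block [21-34 ALLOC]; mark free, coalesce with adjacent free neighbors -> [0-12 ALLOC][13-20 ALLOC][21-46 FREE]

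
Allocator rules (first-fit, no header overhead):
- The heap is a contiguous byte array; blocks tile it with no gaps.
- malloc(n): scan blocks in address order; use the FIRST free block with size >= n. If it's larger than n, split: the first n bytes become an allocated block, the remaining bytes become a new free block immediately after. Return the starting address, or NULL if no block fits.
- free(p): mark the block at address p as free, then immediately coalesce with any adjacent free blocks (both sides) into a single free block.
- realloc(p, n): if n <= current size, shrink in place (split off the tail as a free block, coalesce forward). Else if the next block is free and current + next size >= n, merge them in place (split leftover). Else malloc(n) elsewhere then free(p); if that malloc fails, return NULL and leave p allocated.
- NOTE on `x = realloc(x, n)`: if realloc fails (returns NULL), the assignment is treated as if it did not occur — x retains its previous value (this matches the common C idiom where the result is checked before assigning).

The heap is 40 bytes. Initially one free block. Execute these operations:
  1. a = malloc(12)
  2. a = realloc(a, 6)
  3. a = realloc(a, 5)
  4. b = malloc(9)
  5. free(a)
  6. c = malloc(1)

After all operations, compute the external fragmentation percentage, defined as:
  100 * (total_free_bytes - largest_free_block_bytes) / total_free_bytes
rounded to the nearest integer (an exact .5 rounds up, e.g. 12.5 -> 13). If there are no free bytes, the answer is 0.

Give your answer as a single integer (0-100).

Answer: 13

Derivation:
Op 1: a = malloc(12) -> a = 0; heap: [0-11 ALLOC][12-39 FREE]
Op 2: a = realloc(a, 6) -> a = 0; heap: [0-5 ALLOC][6-39 FREE]
Op 3: a = realloc(a, 5) -> a = 0; heap: [0-4 ALLOC][5-39 FREE]
Op 4: b = malloc(9) -> b = 5; heap: [0-4 ALLOC][5-13 ALLOC][14-39 FREE]
Op 5: free(a) -> (freed a); heap: [0-4 FREE][5-13 ALLOC][14-39 FREE]
Op 6: c = malloc(1) -> c = 0; heap: [0-0 ALLOC][1-4 FREE][5-13 ALLOC][14-39 FREE]
Free blocks: [4 26] total_free=30 largest=26 -> 100*(30-26)/30 = 400/30 ≈ 13.333 -> rounds to 13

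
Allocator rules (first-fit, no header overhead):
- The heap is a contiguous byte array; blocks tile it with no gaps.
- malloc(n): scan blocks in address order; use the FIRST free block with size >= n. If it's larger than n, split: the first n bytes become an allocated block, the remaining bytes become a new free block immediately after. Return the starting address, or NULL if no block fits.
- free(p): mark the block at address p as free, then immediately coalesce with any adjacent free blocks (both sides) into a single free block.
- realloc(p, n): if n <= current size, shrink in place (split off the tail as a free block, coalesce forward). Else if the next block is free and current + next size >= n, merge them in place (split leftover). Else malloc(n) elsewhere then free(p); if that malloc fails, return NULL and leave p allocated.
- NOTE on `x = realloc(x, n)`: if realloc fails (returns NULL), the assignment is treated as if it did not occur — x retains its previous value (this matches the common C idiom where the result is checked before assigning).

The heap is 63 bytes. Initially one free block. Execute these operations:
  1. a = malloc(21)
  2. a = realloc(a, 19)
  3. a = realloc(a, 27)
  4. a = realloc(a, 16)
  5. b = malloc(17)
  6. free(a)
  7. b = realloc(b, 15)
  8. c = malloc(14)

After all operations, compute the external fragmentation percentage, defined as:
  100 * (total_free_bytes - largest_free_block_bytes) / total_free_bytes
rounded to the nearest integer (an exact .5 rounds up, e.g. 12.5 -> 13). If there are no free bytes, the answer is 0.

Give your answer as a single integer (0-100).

Op 1: a = malloc(21) -> a = 0; heap: [0-20 ALLOC][21-62 FREE]
Op 2: a = realloc(a, 19) -> a = 0; heap: [0-18 ALLOC][19-62 FREE]
Op 3: a = realloc(a, 27) -> a = 0; heap: [0-26 ALLOC][27-62 FREE]
Op 4: a = realloc(a, 16) -> a = 0; heap: [0-15 ALLOC][16-62 FREE]
Op 5: b = malloc(17) -> b = 16; heap: [0-15 ALLOC][16-32 ALLOC][33-62 FREE]
Op 6: free(a) -> (freed a); heap: [0-15 FREE][16-32 ALLOC][33-62 FREE]
Op 7: b = realloc(b, 15) -> b = 16; heap: [0-15 FREE][16-30 ALLOC][31-62 FREE]
Op 8: c = malloc(14) -> c = 0; heap: [0-13 ALLOC][14-15 FREE][16-30 ALLOC][31-62 FREE]
Free blocks: [2 32] total_free=34 largest=32 -> 100*(34-32)/34 = 200/34 ≈ 5.882 -> rounds to 6

Answer: 6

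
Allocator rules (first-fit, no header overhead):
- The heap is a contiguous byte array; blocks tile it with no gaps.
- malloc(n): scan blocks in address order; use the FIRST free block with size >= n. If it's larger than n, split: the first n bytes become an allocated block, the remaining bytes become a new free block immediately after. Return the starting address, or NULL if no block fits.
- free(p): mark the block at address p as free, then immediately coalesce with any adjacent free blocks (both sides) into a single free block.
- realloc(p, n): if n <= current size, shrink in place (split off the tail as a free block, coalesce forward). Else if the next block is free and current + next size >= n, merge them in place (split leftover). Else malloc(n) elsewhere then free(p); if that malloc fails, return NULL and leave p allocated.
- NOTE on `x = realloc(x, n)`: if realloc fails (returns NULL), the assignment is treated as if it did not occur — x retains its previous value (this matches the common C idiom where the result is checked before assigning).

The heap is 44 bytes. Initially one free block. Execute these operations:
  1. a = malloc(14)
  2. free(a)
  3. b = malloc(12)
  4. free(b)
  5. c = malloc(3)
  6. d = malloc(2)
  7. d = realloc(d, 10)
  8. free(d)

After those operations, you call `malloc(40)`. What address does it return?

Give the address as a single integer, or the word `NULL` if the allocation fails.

Op 1: a = malloc(14) -> a = 0; heap: [0-13 ALLOC][14-43 FREE]
Op 2: free(a) -> (freed a); heap: [0-43 FREE]
Op 3: b = malloc(12) -> b = 0; heap: [0-11 ALLOC][12-43 FREE]
Op 4: free(b) -> (freed b); heap: [0-43 FREE]
Op 5: c = malloc(3) -> c = 0; heap: [0-2 ALLOC][3-43 FREE]
Op 6: d = malloc(2) -> d = 3; heap: [0-2 ALLOC][3-4 ALLOC][5-43 FREE]
Op 7: d = realloc(d, 10) -> d = 3; heap: [0-2 ALLOC][3-12 ALLOC][13-43 FREE]
Op 8: free(d) -> (freed d); heap: [0-2 ALLOC][3-43 FREE]
malloc(40): first-fit scan over [0-2 ALLOC][3-43 FREE] -> 3

Answer: 3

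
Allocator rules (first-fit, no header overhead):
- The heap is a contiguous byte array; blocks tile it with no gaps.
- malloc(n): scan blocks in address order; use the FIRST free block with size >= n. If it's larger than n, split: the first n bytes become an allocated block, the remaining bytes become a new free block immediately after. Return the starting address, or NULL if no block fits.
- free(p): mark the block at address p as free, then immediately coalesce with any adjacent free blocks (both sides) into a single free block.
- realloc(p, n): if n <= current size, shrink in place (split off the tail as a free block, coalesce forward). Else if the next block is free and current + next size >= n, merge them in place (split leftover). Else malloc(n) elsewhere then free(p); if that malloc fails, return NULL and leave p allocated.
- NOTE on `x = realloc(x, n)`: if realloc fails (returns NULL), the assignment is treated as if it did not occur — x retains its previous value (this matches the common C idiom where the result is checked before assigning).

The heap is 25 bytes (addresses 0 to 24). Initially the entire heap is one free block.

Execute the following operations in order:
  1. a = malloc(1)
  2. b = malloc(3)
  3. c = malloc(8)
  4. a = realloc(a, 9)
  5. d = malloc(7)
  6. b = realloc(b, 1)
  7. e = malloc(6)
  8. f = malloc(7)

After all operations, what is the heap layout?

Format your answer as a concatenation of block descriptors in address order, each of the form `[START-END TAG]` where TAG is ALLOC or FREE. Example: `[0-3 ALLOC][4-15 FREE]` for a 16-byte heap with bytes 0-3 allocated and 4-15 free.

Answer: [0-0 FREE][1-1 ALLOC][2-3 FREE][4-11 ALLOC][12-20 ALLOC][21-24 FREE]

Derivation:
Op 1: a = malloc(1) -> a = 0; heap: [0-0 ALLOC][1-24 FREE]
Op 2: b = malloc(3) -> b = 1; heap: [0-0 ALLOC][1-3 ALLOC][4-24 FREE]
Op 3: c = malloc(8) -> c = 4; heap: [0-0 ALLOC][1-3 ALLOC][4-11 ALLOC][12-24 FREE]
Op 4: a = realloc(a, 9) -> a = 12; heap: [0-0 FREE][1-3 ALLOC][4-11 ALLOC][12-20 ALLOC][21-24 FREE]
Op 5: d = malloc(7) -> d = NULL; heap: [0-0 FREE][1-3 ALLOC][4-11 ALLOC][12-20 ALLOC][21-24 FREE]
Op 6: b = realloc(b, 1) -> b = 1; heap: [0-0 FREE][1-1 ALLOC][2-3 FREE][4-11 ALLOC][12-20 ALLOC][21-24 FREE]
Op 7: e = malloc(6) -> e = NULL; heap: [0-0 FREE][1-1 ALLOC][2-3 FREE][4-11 ALLOC][12-20 ALLOC][21-24 FREE]
Op 8: f = malloc(7) -> f = NULL; heap: [0-0 FREE][1-1 ALLOC][2-3 FREE][4-11 ALLOC][12-20 ALLOC][21-24 FREE]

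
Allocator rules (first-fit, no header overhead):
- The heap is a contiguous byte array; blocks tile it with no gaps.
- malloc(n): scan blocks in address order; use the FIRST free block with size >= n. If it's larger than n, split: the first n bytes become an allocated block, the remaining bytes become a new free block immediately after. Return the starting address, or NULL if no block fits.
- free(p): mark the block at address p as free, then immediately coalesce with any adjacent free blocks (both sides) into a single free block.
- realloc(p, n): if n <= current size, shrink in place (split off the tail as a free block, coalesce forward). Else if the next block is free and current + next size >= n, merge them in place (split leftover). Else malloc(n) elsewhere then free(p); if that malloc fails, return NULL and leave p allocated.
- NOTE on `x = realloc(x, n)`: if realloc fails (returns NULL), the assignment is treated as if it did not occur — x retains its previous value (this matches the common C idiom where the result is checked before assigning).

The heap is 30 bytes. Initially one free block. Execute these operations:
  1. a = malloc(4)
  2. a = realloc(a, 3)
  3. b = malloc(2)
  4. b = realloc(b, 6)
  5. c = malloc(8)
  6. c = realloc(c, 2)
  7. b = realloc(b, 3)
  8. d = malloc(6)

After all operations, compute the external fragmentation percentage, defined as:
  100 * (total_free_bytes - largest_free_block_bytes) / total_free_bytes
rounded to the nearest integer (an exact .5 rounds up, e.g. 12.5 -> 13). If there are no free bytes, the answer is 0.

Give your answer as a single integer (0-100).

Op 1: a = malloc(4) -> a = 0; heap: [0-3 ALLOC][4-29 FREE]
Op 2: a = realloc(a, 3) -> a = 0; heap: [0-2 ALLOC][3-29 FREE]
Op 3: b = malloc(2) -> b = 3; heap: [0-2 ALLOC][3-4 ALLOC][5-29 FREE]
Op 4: b = realloc(b, 6) -> b = 3; heap: [0-2 ALLOC][3-8 ALLOC][9-29 FREE]
Op 5: c = malloc(8) -> c = 9; heap: [0-2 ALLOC][3-8 ALLOC][9-16 ALLOC][17-29 FREE]
Op 6: c = realloc(c, 2) -> c = 9; heap: [0-2 ALLOC][3-8 ALLOC][9-10 ALLOC][11-29 FREE]
Op 7: b = realloc(b, 3) -> b = 3; heap: [0-2 ALLOC][3-5 ALLOC][6-8 FREE][9-10 ALLOC][11-29 FREE]
Op 8: d = malloc(6) -> d = 11; heap: [0-2 ALLOC][3-5 ALLOC][6-8 FREE][9-10 ALLOC][11-16 ALLOC][17-29 FREE]
Free blocks: [3 13] total_free=16 largest=13 -> 100*(16-13)/16 = 300/16 = 18.75 -> rounds to 19

Answer: 19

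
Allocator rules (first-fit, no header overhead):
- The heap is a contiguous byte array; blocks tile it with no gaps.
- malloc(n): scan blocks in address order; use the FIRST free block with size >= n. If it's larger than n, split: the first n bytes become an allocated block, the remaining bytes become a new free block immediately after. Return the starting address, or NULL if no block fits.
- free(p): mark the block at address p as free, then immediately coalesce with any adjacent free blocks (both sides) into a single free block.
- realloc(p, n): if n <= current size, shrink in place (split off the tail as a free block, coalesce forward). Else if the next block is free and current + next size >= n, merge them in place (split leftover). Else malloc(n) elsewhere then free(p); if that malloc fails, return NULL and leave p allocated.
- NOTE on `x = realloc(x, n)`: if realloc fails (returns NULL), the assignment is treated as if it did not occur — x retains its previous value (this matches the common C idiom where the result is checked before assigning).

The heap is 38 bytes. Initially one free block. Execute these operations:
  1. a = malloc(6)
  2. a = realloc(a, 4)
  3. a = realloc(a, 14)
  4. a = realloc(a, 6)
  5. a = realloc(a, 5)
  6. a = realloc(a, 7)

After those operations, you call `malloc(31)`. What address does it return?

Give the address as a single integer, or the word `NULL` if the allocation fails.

Answer: 7

Derivation:
Op 1: a = malloc(6) -> a = 0; heap: [0-5 ALLOC][6-37 FREE]
Op 2: a = realloc(a, 4) -> a = 0; heap: [0-3 ALLOC][4-37 FREE]
Op 3: a = realloc(a, 14) -> a = 0; heap: [0-13 ALLOC][14-37 FREE]
Op 4: a = realloc(a, 6) -> a = 0; heap: [0-5 ALLOC][6-37 FREE]
Op 5: a = realloc(a, 5) -> a = 0; heap: [0-4 ALLOC][5-37 FREE]
Op 6: a = realloc(a, 7) -> a = 0; heap: [0-6 ALLOC][7-37 FREE]
malloc(31): first-fit scan over [0-6 ALLOC][7-37 FREE] -> 7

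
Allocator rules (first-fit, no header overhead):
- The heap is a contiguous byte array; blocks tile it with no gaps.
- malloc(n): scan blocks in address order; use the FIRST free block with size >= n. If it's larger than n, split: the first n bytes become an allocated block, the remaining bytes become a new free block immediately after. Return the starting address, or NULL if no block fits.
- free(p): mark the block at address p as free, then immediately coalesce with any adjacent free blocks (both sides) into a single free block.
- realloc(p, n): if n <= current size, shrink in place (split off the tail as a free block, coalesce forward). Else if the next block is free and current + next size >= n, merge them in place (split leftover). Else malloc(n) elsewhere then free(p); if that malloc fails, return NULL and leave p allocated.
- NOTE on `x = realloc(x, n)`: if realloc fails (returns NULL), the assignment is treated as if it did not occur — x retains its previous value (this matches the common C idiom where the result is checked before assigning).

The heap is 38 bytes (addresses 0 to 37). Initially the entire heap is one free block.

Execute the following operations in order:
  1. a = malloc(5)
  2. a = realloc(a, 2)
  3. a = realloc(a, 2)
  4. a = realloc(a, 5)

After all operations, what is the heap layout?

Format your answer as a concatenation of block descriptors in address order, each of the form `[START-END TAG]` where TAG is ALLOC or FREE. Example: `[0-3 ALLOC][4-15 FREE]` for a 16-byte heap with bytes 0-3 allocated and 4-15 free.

Answer: [0-4 ALLOC][5-37 FREE]

Derivation:
Op 1: a = malloc(5) -> a = 0; heap: [0-4 ALLOC][5-37 FREE]
Op 2: a = realloc(a, 2) -> a = 0; heap: [0-1 ALLOC][2-37 FREE]
Op 3: a = realloc(a, 2) -> a = 0; heap: [0-1 ALLOC][2-37 FREE]
Op 4: a = realloc(a, 5) -> a = 0; heap: [0-4 ALLOC][5-37 FREE]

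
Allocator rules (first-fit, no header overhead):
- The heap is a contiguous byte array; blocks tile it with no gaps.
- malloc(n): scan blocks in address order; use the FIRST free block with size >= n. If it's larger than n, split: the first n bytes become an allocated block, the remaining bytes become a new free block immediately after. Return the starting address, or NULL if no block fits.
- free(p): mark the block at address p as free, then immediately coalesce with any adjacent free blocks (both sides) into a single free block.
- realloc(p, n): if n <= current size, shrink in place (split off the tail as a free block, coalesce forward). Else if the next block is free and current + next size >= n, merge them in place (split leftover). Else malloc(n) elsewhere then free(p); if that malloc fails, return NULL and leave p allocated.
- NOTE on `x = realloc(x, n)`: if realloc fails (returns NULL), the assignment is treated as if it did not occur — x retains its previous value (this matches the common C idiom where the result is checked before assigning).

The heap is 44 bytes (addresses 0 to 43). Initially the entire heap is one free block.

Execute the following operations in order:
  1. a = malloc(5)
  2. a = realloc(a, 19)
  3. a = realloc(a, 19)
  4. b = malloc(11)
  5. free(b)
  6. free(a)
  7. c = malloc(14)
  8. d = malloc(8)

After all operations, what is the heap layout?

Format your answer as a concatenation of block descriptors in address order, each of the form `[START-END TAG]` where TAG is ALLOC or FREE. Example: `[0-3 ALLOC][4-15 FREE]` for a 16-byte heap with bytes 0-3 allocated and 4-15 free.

Answer: [0-13 ALLOC][14-21 ALLOC][22-43 FREE]

Derivation:
Op 1: a = malloc(5) -> a = 0; heap: [0-4 ALLOC][5-43 FREE]
Op 2: a = realloc(a, 19) -> a = 0; heap: [0-18 ALLOC][19-43 FREE]
Op 3: a = realloc(a, 19) -> a = 0; heap: [0-18 ALLOC][19-43 FREE]
Op 4: b = malloc(11) -> b = 19; heap: [0-18 ALLOC][19-29 ALLOC][30-43 FREE]
Op 5: free(b) -> (freed b); heap: [0-18 ALLOC][19-43 FREE]
Op 6: free(a) -> (freed a); heap: [0-43 FREE]
Op 7: c = malloc(14) -> c = 0; heap: [0-13 ALLOC][14-43 FREE]
Op 8: d = malloc(8) -> d = 14; heap: [0-13 ALLOC][14-21 ALLOC][22-43 FREE]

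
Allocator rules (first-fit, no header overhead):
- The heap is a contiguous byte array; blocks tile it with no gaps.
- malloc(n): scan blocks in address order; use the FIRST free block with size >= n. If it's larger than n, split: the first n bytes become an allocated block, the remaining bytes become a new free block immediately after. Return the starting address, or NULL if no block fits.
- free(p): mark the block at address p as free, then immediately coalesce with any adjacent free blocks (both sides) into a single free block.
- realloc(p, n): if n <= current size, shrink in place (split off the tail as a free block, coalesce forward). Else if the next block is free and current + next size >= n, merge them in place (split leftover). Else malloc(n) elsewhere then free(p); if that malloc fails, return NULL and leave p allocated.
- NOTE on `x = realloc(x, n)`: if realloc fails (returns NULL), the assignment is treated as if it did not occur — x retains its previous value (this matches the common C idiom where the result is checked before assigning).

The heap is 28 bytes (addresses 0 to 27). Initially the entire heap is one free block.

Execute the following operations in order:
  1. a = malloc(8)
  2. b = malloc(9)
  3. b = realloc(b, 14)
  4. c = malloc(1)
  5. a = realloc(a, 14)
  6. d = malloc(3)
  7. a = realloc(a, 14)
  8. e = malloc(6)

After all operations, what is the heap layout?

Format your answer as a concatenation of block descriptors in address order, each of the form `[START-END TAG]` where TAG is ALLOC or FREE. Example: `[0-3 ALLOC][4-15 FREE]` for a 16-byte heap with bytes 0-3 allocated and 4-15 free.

Op 1: a = malloc(8) -> a = 0; heap: [0-7 ALLOC][8-27 FREE]
Op 2: b = malloc(9) -> b = 8; heap: [0-7 ALLOC][8-16 ALLOC][17-27 FREE]
Op 3: b = realloc(b, 14) -> b = 8; heap: [0-7 ALLOC][8-21 ALLOC][22-27 FREE]
Op 4: c = malloc(1) -> c = 22; heap: [0-7 ALLOC][8-21 ALLOC][22-22 ALLOC][23-27 FREE]
Op 5: a = realloc(a, 14) -> NULL (a unchanged); heap: [0-7 ALLOC][8-21 ALLOC][22-22 ALLOC][23-27 FREE]
Op 6: d = malloc(3) -> d = 23; heap: [0-7 ALLOC][8-21 ALLOC][22-22 ALLOC][23-25 ALLOC][26-27 FREE]
Op 7: a = realloc(a, 14) -> NULL (a unchanged); heap: [0-7 ALLOC][8-21 ALLOC][22-22 ALLOC][23-25 ALLOC][26-27 FREE]
Op 8: e = malloc(6) -> e = NULL; heap: [0-7 ALLOC][8-21 ALLOC][22-22 ALLOC][23-25 ALLOC][26-27 FREE]

Answer: [0-7 ALLOC][8-21 ALLOC][22-22 ALLOC][23-25 ALLOC][26-27 FREE]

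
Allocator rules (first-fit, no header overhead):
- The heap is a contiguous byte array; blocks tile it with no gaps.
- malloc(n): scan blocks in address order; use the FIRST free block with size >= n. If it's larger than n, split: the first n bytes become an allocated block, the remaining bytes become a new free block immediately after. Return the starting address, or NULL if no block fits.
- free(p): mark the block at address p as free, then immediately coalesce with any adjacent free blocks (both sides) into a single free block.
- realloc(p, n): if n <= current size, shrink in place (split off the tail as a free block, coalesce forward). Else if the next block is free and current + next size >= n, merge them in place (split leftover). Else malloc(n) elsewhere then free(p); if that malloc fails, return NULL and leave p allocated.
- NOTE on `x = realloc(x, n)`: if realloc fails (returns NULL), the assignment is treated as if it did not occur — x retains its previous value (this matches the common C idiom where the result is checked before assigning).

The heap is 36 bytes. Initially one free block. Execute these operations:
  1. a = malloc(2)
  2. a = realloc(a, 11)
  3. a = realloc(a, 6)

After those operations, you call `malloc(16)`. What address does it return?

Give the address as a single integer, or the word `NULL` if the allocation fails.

Op 1: a = malloc(2) -> a = 0; heap: [0-1 ALLOC][2-35 FREE]
Op 2: a = realloc(a, 11) -> a = 0; heap: [0-10 ALLOC][11-35 FREE]
Op 3: a = realloc(a, 6) -> a = 0; heap: [0-5 ALLOC][6-35 FREE]
malloc(16): first-fit scan over [0-5 ALLOC][6-35 FREE] -> 6

Answer: 6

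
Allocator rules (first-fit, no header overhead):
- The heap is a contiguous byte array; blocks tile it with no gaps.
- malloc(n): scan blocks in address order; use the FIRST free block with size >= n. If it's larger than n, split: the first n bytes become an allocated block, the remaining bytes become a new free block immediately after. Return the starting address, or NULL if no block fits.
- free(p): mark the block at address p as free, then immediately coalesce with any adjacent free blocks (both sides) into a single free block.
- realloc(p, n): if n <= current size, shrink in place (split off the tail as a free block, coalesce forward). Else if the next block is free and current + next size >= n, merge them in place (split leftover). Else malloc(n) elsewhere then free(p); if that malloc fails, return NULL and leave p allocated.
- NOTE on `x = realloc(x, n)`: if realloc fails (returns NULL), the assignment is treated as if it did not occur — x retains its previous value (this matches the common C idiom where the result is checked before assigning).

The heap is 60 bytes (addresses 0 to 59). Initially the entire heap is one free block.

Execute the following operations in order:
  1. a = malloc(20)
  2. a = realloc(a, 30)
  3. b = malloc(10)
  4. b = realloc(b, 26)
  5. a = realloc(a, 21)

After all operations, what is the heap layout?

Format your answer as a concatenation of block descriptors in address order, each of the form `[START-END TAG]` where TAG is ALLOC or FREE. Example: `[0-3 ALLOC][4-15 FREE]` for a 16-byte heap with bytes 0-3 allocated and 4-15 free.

Answer: [0-20 ALLOC][21-29 FREE][30-55 ALLOC][56-59 FREE]

Derivation:
Op 1: a = malloc(20) -> a = 0; heap: [0-19 ALLOC][20-59 FREE]
Op 2: a = realloc(a, 30) -> a = 0; heap: [0-29 ALLOC][30-59 FREE]
Op 3: b = malloc(10) -> b = 30; heap: [0-29 ALLOC][30-39 ALLOC][40-59 FREE]
Op 4: b = realloc(b, 26) -> b = 30; heap: [0-29 ALLOC][30-55 ALLOC][56-59 FREE]
Op 5: a = realloc(a, 21) -> a = 0; heap: [0-20 ALLOC][21-29 FREE][30-55 ALLOC][56-59 FREE]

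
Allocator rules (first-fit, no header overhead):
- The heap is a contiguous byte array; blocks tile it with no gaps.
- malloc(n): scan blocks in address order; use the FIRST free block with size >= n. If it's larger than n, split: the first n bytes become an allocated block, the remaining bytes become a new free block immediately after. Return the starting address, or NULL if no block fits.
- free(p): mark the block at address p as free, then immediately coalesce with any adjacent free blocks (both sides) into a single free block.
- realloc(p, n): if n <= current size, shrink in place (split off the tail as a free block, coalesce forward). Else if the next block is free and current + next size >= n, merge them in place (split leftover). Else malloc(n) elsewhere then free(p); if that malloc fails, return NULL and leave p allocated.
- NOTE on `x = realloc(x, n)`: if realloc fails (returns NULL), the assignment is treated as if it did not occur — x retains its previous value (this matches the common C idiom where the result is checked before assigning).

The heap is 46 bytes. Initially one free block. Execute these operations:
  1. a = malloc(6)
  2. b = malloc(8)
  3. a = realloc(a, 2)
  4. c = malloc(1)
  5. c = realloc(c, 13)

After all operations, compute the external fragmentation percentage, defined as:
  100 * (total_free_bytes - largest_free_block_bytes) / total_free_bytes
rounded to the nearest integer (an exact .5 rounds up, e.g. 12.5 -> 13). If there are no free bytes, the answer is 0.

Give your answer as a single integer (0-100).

Answer: 17

Derivation:
Op 1: a = malloc(6) -> a = 0; heap: [0-5 ALLOC][6-45 FREE]
Op 2: b = malloc(8) -> b = 6; heap: [0-5 ALLOC][6-13 ALLOC][14-45 FREE]
Op 3: a = realloc(a, 2) -> a = 0; heap: [0-1 ALLOC][2-5 FREE][6-13 ALLOC][14-45 FREE]
Op 4: c = malloc(1) -> c = 2; heap: [0-1 ALLOC][2-2 ALLOC][3-5 FREE][6-13 ALLOC][14-45 FREE]
Op 5: c = realloc(c, 13) -> c = 14; heap: [0-1 ALLOC][2-5 FREE][6-13 ALLOC][14-26 ALLOC][27-45 FREE]
Free blocks: [4 19] total_free=23 largest=19 -> 100*(23-19)/23 = 400/23 ≈ 17.391 -> rounds to 17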